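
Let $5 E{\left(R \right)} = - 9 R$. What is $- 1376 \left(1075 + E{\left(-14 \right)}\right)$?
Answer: $- \frac{7569376}{5} \approx -1.5139 \cdot 10^{6}$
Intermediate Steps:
$E{\left(R \right)} = - \frac{9 R}{5}$ ($E{\left(R \right)} = \frac{\left(-9\right) R}{5} = - \frac{9 R}{5}$)
$- 1376 \left(1075 + E{\left(-14 \right)}\right) = - 1376 \left(1075 - - \frac{126}{5}\right) = - 1376 \left(1075 + \frac{126}{5}\right) = \left(-1376\right) \frac{5501}{5} = - \frac{7569376}{5}$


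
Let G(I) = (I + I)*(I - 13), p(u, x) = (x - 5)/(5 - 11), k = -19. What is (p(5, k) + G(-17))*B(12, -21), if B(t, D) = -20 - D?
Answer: 1024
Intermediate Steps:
p(u, x) = ⅚ - x/6 (p(u, x) = (-5 + x)/(-6) = (-5 + x)*(-⅙) = ⅚ - x/6)
G(I) = 2*I*(-13 + I) (G(I) = (2*I)*(-13 + I) = 2*I*(-13 + I))
(p(5, k) + G(-17))*B(12, -21) = ((⅚ - ⅙*(-19)) + 2*(-17)*(-13 - 17))*(-20 - 1*(-21)) = ((⅚ + 19/6) + 2*(-17)*(-30))*(-20 + 21) = (4 + 1020)*1 = 1024*1 = 1024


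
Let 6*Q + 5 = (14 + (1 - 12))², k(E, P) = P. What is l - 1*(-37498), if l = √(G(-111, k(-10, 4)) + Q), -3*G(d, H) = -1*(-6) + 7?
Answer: 37498 + I*√33/3 ≈ 37498.0 + 1.9149*I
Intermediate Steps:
G(d, H) = -13/3 (G(d, H) = -(-1*(-6) + 7)/3 = -(6 + 7)/3 = -⅓*13 = -13/3)
Q = ⅔ (Q = -⅚ + (14 + (1 - 12))²/6 = -⅚ + (14 - 11)²/6 = -⅚ + (⅙)*3² = -⅚ + (⅙)*9 = -⅚ + 3/2 = ⅔ ≈ 0.66667)
l = I*√33/3 (l = √(-13/3 + ⅔) = √(-11/3) = I*√33/3 ≈ 1.9149*I)
l - 1*(-37498) = I*√33/3 - 1*(-37498) = I*√33/3 + 37498 = 37498 + I*√33/3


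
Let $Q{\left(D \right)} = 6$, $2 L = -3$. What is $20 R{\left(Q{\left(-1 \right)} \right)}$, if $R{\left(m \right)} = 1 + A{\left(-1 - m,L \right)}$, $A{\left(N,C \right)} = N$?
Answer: $-120$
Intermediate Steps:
$L = - \frac{3}{2}$ ($L = \frac{1}{2} \left(-3\right) = - \frac{3}{2} \approx -1.5$)
$R{\left(m \right)} = - m$ ($R{\left(m \right)} = 1 - \left(1 + m\right) = - m$)
$20 R{\left(Q{\left(-1 \right)} \right)} = 20 \left(\left(-1\right) 6\right) = 20 \left(-6\right) = -120$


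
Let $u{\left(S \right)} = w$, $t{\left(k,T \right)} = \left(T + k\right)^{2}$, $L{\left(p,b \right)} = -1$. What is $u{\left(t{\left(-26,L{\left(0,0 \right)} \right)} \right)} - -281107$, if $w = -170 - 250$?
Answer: $280687$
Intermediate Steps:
$w = -420$ ($w = -170 - 250 = -420$)
$u{\left(S \right)} = -420$
$u{\left(t{\left(-26,L{\left(0,0 \right)} \right)} \right)} - -281107 = -420 - -281107 = -420 + 281107 = 280687$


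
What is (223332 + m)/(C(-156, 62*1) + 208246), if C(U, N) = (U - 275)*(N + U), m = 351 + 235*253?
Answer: 141569/124380 ≈ 1.1382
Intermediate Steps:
m = 59806 (m = 351 + 59455 = 59806)
C(U, N) = (-275 + U)*(N + U)
(223332 + m)/(C(-156, 62*1) + 208246) = (223332 + 59806)/(((-156)² - 17050 - 275*(-156) + (62*1)*(-156)) + 208246) = 283138/((24336 - 275*62 + 42900 + 62*(-156)) + 208246) = 283138/((24336 - 17050 + 42900 - 9672) + 208246) = 283138/(40514 + 208246) = 283138/248760 = 283138*(1/248760) = 141569/124380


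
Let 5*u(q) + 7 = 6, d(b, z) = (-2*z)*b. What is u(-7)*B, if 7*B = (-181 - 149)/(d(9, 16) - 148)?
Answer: -33/1526 ≈ -0.021625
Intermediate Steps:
d(b, z) = -2*b*z
u(q) = -⅕ (u(q) = -7/5 + (⅕)*6 = -7/5 + 6/5 = -⅕)
B = 165/1526 (B = ((-181 - 149)/(-2*9*16 - 148))/7 = (-330/(-288 - 148))/7 = (-330/(-436))/7 = (-330*(-1/436))/7 = (⅐)*(165/218) = 165/1526 ≈ 0.10813)
u(-7)*B = -⅕*165/1526 = -33/1526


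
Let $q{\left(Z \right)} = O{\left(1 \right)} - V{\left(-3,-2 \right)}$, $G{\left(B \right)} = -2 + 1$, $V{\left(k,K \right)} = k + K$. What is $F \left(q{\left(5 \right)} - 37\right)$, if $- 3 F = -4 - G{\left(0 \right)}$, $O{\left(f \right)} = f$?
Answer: $-31$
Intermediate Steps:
$V{\left(k,K \right)} = K + k$
$G{\left(B \right)} = -1$
$q{\left(Z \right)} = 6$ ($q{\left(Z \right)} = 1 - \left(-2 - 3\right) = 1 - -5 = 1 + 5 = 6$)
$F = 1$ ($F = - \frac{-4 - -1}{3} = - \frac{-4 + 1}{3} = \left(- \frac{1}{3}\right) \left(-3\right) = 1$)
$F \left(q{\left(5 \right)} - 37\right) = 1 \left(6 - 37\right) = 1 \left(-31\right) = -31$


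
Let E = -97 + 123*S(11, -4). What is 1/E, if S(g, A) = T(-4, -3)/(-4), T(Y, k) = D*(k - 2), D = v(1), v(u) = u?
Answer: 4/227 ≈ 0.017621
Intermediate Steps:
D = 1
T(Y, k) = -2 + k (T(Y, k) = 1*(k - 2) = 1*(-2 + k) = -2 + k)
S(g, A) = 5/4 (S(g, A) = (-2 - 3)/(-4) = -5*(-1/4) = 5/4)
E = 227/4 (E = -97 + 123*(5/4) = -97 + 615/4 = 227/4 ≈ 56.750)
1/E = 1/(227/4) = 4/227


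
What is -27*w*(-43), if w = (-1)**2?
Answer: 1161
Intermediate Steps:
w = 1
-27*w*(-43) = -27*1*(-43) = -27*(-43) = 1161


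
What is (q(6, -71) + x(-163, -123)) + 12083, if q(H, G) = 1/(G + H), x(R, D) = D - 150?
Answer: 767649/65 ≈ 11810.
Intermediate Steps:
x(R, D) = -150 + D
(q(6, -71) + x(-163, -123)) + 12083 = (1/(-71 + 6) + (-150 - 123)) + 12083 = (1/(-65) - 273) + 12083 = (-1/65 - 273) + 12083 = -17746/65 + 12083 = 767649/65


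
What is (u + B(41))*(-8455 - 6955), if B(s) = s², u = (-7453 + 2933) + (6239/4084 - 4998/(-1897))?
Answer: 24174408613955/553382 ≈ 4.3685e+7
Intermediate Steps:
u = -4997966535/1106764 (u = -4520 + (6239*(1/4084) - 4998*(-1/1897)) = -4520 + (6239/4084 + 714/271) = -4520 + 4606745/1106764 = -4997966535/1106764 ≈ -4515.8)
(u + B(41))*(-8455 - 6955) = (-4997966535/1106764 + 41²)*(-8455 - 6955) = (-4997966535/1106764 + 1681)*(-15410) = -3137496251/1106764*(-15410) = 24174408613955/553382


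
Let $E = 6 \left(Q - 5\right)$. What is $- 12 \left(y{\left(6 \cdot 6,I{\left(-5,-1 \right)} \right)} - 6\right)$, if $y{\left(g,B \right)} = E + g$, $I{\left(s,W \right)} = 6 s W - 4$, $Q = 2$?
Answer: $-144$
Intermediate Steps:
$E = -18$ ($E = 6 \left(2 - 5\right) = 6 \left(-3\right) = -18$)
$I{\left(s,W \right)} = -4 + 6 W s$ ($I{\left(s,W \right)} = 6 W s - 4 = -4 + 6 W s$)
$y{\left(g,B \right)} = -18 + g$
$- 12 \left(y{\left(6 \cdot 6,I{\left(-5,-1 \right)} \right)} - 6\right) = - 12 \left(\left(-18 + 6 \cdot 6\right) - 6\right) = - 12 \left(\left(-18 + 36\right) - 6\right) = - 12 \left(18 - 6\right) = \left(-12\right) 12 = -144$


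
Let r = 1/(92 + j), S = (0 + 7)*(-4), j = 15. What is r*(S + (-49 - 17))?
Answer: -94/107 ≈ -0.87850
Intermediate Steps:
S = -28 (S = 7*(-4) = -28)
r = 1/107 (r = 1/(92 + 15) = 1/107 ≈ 0.0093458)
r*(S + (-49 - 17)) = (-28 + (-49 - 17))/107 = (-28 - 66)/107 = (1/107)*(-94) = -94/107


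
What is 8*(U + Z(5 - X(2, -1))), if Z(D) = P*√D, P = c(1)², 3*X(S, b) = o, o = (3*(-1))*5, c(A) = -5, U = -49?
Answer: -392 + 200*√10 ≈ 240.46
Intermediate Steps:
o = -15 (o = -3*5 = -15)
X(S, b) = -5 (X(S, b) = (⅓)*(-15) = -5)
P = 25 (P = (-5)² = 25)
Z(D) = 25*√D
8*(U + Z(5 - X(2, -1))) = 8*(-49 + 25*√(5 - 1*(-5))) = 8*(-49 + 25*√(5 + 5)) = 8*(-49 + 25*√10) = -392 + 200*√10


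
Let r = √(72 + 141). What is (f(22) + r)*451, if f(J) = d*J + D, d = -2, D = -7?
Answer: -23001 + 451*√213 ≈ -16419.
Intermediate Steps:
f(J) = -7 - 2*J (f(J) = -2*J - 7 = -7 - 2*J)
r = √213 ≈ 14.595
(f(22) + r)*451 = ((-7 - 2*22) + √213)*451 = ((-7 - 44) + √213)*451 = (-51 + √213)*451 = -23001 + 451*√213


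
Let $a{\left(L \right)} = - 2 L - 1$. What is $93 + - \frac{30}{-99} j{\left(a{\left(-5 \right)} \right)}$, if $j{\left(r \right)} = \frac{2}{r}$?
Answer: $\frac{27641}{297} \approx 93.067$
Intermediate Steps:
$a{\left(L \right)} = -1 - 2 L$
$93 + - \frac{30}{-99} j{\left(a{\left(-5 \right)} \right)} = 93 + - \frac{30}{-99} \frac{2}{-1 - -10} = 93 + \left(-30\right) \left(- \frac{1}{99}\right) \frac{2}{-1 + 10} = 93 + \frac{10 \cdot \frac{2}{9}}{33} = 93 + \frac{10 \cdot 2 \cdot \frac{1}{9}}{33} = 93 + \frac{10}{33} \cdot \frac{2}{9} = 93 + \frac{20}{297} = \frac{27641}{297}$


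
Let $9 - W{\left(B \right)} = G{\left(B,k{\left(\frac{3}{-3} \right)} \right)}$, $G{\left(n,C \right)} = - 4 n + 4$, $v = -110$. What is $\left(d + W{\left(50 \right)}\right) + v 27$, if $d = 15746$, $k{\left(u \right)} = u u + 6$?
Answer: $12981$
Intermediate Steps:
$k{\left(u \right)} = 6 + u^{2}$ ($k{\left(u \right)} = u^{2} + 6 = 6 + u^{2}$)
$G{\left(n,C \right)} = 4 - 4 n$
$W{\left(B \right)} = 5 + 4 B$ ($W{\left(B \right)} = 9 - \left(4 - 4 B\right) = 9 + \left(-4 + 4 B\right) = 5 + 4 B$)
$\left(d + W{\left(50 \right)}\right) + v 27 = \left(15746 + \left(5 + 4 \cdot 50\right)\right) - 2970 = \left(15746 + \left(5 + 200\right)\right) - 2970 = \left(15746 + 205\right) - 2970 = 15951 - 2970 = 12981$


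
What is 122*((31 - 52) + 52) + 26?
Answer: 3808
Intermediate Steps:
122*((31 - 52) + 52) + 26 = 122*(-21 + 52) + 26 = 122*31 + 26 = 3782 + 26 = 3808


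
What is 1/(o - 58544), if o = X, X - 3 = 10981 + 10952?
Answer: -1/36608 ≈ -2.7316e-5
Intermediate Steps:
X = 21936 (X = 3 + (10981 + 10952) = 3 + 21933 = 21936)
o = 21936
1/(o - 58544) = 1/(21936 - 58544) = 1/(-36608) = -1/36608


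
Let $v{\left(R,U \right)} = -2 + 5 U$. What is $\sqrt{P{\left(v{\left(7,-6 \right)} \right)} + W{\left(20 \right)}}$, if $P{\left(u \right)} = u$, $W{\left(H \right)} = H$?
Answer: $2 i \sqrt{3} \approx 3.4641 i$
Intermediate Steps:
$\sqrt{P{\left(v{\left(7,-6 \right)} \right)} + W{\left(20 \right)}} = \sqrt{\left(-2 + 5 \left(-6\right)\right) + 20} = \sqrt{\left(-2 - 30\right) + 20} = \sqrt{-32 + 20} = \sqrt{-12} = 2 i \sqrt{3}$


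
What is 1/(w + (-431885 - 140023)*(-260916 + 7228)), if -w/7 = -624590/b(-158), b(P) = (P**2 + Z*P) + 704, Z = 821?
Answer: 10405/1509621876267907 ≈ 6.8925e-12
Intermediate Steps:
b(P) = 704 + P**2 + 821*P (b(P) = (P**2 + 821*P) + 704 = 704 + P**2 + 821*P)
w = -437213/10405 (w = -(-4372130)/(704 + (-158)**2 + 821*(-158)) = -(-4372130)/(704 + 24964 - 129718) = -(-4372130)/(-104050) = -(-4372130)*(-1)/104050 = -7*62459/10405 = -437213/10405 ≈ -42.020)
1/(w + (-431885 - 140023)*(-260916 + 7228)) = 1/(-437213/10405 + (-431885 - 140023)*(-260916 + 7228)) = 1/(-437213/10405 - 571908*(-253688)) = 1/(-437213/10405 + 145086196704) = 1/(1509621876267907/10405) = 10405/1509621876267907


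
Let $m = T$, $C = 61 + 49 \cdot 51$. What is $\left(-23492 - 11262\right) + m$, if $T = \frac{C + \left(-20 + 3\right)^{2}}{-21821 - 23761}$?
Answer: $- \frac{1584159677}{45582} \approx -34754.0$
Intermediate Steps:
$C = 2560$ ($C = 61 + 2499 = 2560$)
$T = - \frac{2849}{45582}$ ($T = \frac{2560 + \left(-20 + 3\right)^{2}}{-21821 - 23761} = \frac{2560 + \left(-17\right)^{2}}{-45582} = \left(2560 + 289\right) \left(- \frac{1}{45582}\right) = 2849 \left(- \frac{1}{45582}\right) = - \frac{2849}{45582} \approx -0.062503$)
$m = - \frac{2849}{45582} \approx -0.062503$
$\left(-23492 - 11262\right) + m = \left(-23492 - 11262\right) - \frac{2849}{45582} = -34754 - \frac{2849}{45582} = - \frac{1584159677}{45582}$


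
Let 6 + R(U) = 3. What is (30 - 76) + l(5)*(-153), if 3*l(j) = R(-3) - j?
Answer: 362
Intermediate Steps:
R(U) = -3 (R(U) = -6 + 3 = -3)
l(j) = -1 - j/3 (l(j) = (-3 - j)/3 = -1 - j/3)
(30 - 76) + l(5)*(-153) = (30 - 76) + (-1 - 1/3*5)*(-153) = -46 + (-1 - 5/3)*(-153) = -46 - 8/3*(-153) = -46 + 408 = 362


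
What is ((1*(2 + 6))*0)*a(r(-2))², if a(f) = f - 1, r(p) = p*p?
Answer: 0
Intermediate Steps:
r(p) = p²
a(f) = -1 + f
((1*(2 + 6))*0)*a(r(-2))² = ((1*(2 + 6))*0)*(-1 + (-2)²)² = ((1*8)*0)*(-1 + 4)² = (8*0)*3² = 0*9 = 0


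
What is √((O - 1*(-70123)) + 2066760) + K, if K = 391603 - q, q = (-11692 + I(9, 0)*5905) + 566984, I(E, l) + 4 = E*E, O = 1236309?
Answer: -618374 + 2*√843298 ≈ -6.1654e+5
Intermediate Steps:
I(E, l) = -4 + E² (I(E, l) = -4 + E*E = -4 + E²)
q = 1009977 (q = (-11692 + (-4 + 9²)*5905) + 566984 = (-11692 + (-4 + 81)*5905) + 566984 = (-11692 + 77*5905) + 566984 = (-11692 + 454685) + 566984 = 442993 + 566984 = 1009977)
K = -618374 (K = 391603 - 1*1009977 = 391603 - 1009977 = -618374)
√((O - 1*(-70123)) + 2066760) + K = √((1236309 - 1*(-70123)) + 2066760) - 618374 = √((1236309 + 70123) + 2066760) - 618374 = √(1306432 + 2066760) - 618374 = √3373192 - 618374 = 2*√843298 - 618374 = -618374 + 2*√843298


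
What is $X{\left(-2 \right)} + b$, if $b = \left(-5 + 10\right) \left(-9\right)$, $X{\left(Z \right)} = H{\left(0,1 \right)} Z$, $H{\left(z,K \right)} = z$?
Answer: $-45$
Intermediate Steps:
$X{\left(Z \right)} = 0$ ($X{\left(Z \right)} = 0 Z = 0$)
$b = -45$ ($b = 5 \left(-9\right) = -45$)
$X{\left(-2 \right)} + b = 0 - 45 = -45$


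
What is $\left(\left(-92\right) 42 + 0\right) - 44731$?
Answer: $-48595$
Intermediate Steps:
$\left(\left(-92\right) 42 + 0\right) - 44731 = \left(-3864 + 0\right) - 44731 = -3864 - 44731 = -48595$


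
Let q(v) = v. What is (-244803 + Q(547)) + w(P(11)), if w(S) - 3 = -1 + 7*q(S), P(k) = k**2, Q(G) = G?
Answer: -243407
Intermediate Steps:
w(S) = 2 + 7*S (w(S) = 3 + (-1 + 7*S) = 2 + 7*S)
(-244803 + Q(547)) + w(P(11)) = (-244803 + 547) + (2 + 7*11**2) = -244256 + (2 + 7*121) = -244256 + (2 + 847) = -244256 + 849 = -243407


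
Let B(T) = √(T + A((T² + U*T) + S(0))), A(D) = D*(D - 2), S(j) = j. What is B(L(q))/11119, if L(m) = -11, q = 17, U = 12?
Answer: 2*√33/11119 ≈ 0.0010333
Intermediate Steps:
A(D) = D*(-2 + D)
B(T) = √(T + (T² + 12*T)*(-2 + T² + 12*T)) (B(T) = √(T + ((T² + 12*T) + 0)*(-2 + ((T² + 12*T) + 0))) = √(T + (T² + 12*T)*(-2 + (T² + 12*T))) = √(T + (T² + 12*T)*(-2 + T² + 12*T)))
B(L(q))/11119 = √(-11*(1 + (12 - 11)*(-2 + (-11)² + 12*(-11))))/11119 = √(-11*(1 + 1*(-2 + 121 - 132)))*(1/11119) = √(-11*(1 + 1*(-13)))*(1/11119) = √(-11*(1 - 13))*(1/11119) = √(-11*(-12))*(1/11119) = √132*(1/11119) = (2*√33)*(1/11119) = 2*√33/11119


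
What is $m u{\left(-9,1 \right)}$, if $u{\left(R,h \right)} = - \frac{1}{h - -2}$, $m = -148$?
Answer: $\frac{148}{3} \approx 49.333$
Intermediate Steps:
$u{\left(R,h \right)} = - \frac{1}{2 + h}$ ($u{\left(R,h \right)} = - \frac{1}{h + 2} = - \frac{1}{2 + h}$)
$m u{\left(-9,1 \right)} = - 148 \left(- \frac{1}{2 + 1}\right) = - 148 \left(- \frac{1}{3}\right) = - 148 \left(\left(-1\right) \frac{1}{3}\right) = \left(-148\right) \left(- \frac{1}{3}\right) = \frac{148}{3}$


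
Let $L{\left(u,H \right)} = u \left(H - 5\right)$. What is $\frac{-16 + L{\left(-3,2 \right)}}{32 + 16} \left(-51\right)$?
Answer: $\frac{119}{16} \approx 7.4375$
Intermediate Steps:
$L{\left(u,H \right)} = u \left(-5 + H\right)$
$\frac{-16 + L{\left(-3,2 \right)}}{32 + 16} \left(-51\right) = \frac{-16 - 3 \left(-5 + 2\right)}{32 + 16} \left(-51\right) = \frac{-16 - -9}{48} \left(-51\right) = \left(-16 + 9\right) \frac{1}{48} \left(-51\right) = \left(-7\right) \frac{1}{48} \left(-51\right) = \left(- \frac{7}{48}\right) \left(-51\right) = \frac{119}{16}$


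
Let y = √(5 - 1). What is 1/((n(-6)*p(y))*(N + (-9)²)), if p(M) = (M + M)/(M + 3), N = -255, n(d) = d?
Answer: 5/4176 ≈ 0.0011973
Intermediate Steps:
y = 2 (y = √4 = 2)
p(M) = 2*M/(3 + M) (p(M) = (2*M)/(3 + M) = 2*M/(3 + M))
1/((n(-6)*p(y))*(N + (-9)²)) = 1/((-12*2/(3 + 2))*(-255 + (-9)²)) = 1/((-12*2/5)*(-255 + 81)) = 1/(-12*2/5*(-174)) = 1/(-6*⅘*(-174)) = 1/(-24/5*(-174)) = 1/(4176/5) = 5/4176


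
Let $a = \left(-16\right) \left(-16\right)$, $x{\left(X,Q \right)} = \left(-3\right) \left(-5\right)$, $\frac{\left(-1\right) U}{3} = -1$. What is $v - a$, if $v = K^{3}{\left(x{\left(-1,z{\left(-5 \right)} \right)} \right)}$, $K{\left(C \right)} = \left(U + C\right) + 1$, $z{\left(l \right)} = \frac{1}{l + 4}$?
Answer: $6603$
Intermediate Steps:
$U = 3$ ($U = \left(-3\right) \left(-1\right) = 3$)
$z{\left(l \right)} = \frac{1}{4 + l}$
$x{\left(X,Q \right)} = 15$
$K{\left(C \right)} = 4 + C$ ($K{\left(C \right)} = \left(3 + C\right) + 1 = 4 + C$)
$a = 256$
$v = 6859$ ($v = \left(4 + 15\right)^{3} = 19^{3} = 6859$)
$v - a = 6859 - 256 = 6603$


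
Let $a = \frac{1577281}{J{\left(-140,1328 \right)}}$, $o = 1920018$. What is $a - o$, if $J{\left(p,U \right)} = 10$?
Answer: $- \frac{17622899}{10} \approx -1.7623 \cdot 10^{6}$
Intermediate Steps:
$a = \frac{1577281}{10} \approx 1.5773 \cdot 10^{5}$
$a - o = \frac{1577281}{10} - 1920018 = - \frac{17622899}{10}$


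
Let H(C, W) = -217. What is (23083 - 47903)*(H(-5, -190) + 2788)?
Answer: -63812220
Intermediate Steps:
(23083 - 47903)*(H(-5, -190) + 2788) = (23083 - 47903)*(-217 + 2788) = -24820*2571 = -63812220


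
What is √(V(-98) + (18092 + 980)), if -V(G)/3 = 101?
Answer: 137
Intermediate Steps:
V(G) = -303 (V(G) = -3*101 = -303)
√(V(-98) + (18092 + 980)) = √(-303 + (18092 + 980)) = √(-303 + 19072) = √18769 = 137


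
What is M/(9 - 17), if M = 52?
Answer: -13/2 ≈ -6.5000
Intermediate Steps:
M/(9 - 17) = 52/(9 - 17) = 52/(-8) = -⅛*52 = -13/2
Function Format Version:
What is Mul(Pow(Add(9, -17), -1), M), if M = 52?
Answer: Rational(-13, 2) ≈ -6.5000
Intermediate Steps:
Mul(Pow(Add(9, -17), -1), M) = Mul(Pow(Add(9, -17), -1), 52) = Mul(Pow(-8, -1), 52) = Mul(Rational(-1, 8), 52) = Rational(-13, 2)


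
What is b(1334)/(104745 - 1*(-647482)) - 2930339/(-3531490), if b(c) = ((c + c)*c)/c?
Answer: 2213702130273/2656482128230 ≈ 0.83332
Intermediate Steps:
b(c) = 2*c (b(c) = ((2*c)*c)/c = (2*c**2)/c = 2*c)
b(1334)/(104745 - 1*(-647482)) - 2930339/(-3531490) = (2*1334)/(104745 - 1*(-647482)) - 2930339/(-3531490) = 2668/(104745 + 647482) - 2930339*(-1/3531490) = 2668/752227 + 2930339/3531490 = 2213702130273/2656482128230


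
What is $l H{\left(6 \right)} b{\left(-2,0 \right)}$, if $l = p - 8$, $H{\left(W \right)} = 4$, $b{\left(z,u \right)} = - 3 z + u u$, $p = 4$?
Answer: $-96$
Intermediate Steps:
$b{\left(z,u \right)} = u^{2} - 3 z$ ($b{\left(z,u \right)} = - 3 z + u^{2} = u^{2} - 3 z$)
$l = -4$ ($l = 4 - 8 = -4$)
$l H{\left(6 \right)} b{\left(-2,0 \right)} = \left(-4\right) 4 \left(0^{2} - -6\right) = - 16 \left(0 + 6\right) = \left(-16\right) 6 = -96$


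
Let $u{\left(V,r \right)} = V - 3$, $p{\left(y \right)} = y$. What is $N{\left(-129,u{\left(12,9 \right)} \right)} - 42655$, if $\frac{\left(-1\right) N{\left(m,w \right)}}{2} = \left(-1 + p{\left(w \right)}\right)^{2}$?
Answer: $-42783$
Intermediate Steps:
$u{\left(V,r \right)} = -3 + V$
$N{\left(m,w \right)} = - 2 \left(-1 + w\right)^{2}$
$N{\left(-129,u{\left(12,9 \right)} \right)} - 42655 = - 2 \left(-1 + \left(-3 + 12\right)\right)^{2} - 42655 = - 2 \left(-1 + 9\right)^{2} - 42655 = - 2 \cdot 8^{2} - 42655 = \left(-2\right) 64 - 42655 = -128 - 42655 = -42783$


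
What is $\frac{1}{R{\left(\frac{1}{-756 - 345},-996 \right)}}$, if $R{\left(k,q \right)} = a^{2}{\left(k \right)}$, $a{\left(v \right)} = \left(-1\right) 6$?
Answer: $\frac{1}{36} \approx 0.027778$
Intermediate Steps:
$a{\left(v \right)} = -6$
$R{\left(k,q \right)} = 36$ ($R{\left(k,q \right)} = \left(-6\right)^{2} = 36$)
$\frac{1}{R{\left(\frac{1}{-756 - 345},-996 \right)}} = \frac{1}{36}$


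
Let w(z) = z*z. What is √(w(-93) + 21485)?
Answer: √30134 ≈ 173.59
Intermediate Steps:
w(z) = z²
√(w(-93) + 21485) = √((-93)² + 21485) = √(8649 + 21485) = √30134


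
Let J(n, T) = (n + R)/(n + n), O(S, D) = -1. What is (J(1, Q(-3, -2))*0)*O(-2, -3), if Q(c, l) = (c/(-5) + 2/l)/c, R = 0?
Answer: 0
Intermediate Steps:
Q(c, l) = (2/l - c/5)/c (Q(c, l) = (c*(-1/5) + 2/l)/c = (-c/5 + 2/l)/c = (2/l - c/5)/c)
J(n, T) = 1/2 (J(n, T) = (n + 0)/(n + n) = n/((2*n)) = n*(1/(2*n)) = 1/2)
(J(1, Q(-3, -2))*0)*O(-2, -3) = ((1/2)*0)*(-1) = 0*(-1) = 0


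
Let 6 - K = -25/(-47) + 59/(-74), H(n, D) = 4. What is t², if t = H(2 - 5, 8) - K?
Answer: 62078641/12096484 ≈ 5.1320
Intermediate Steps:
K = 21791/3478 (K = 6 - (-25/(-47) + 59/(-74)) = 6 - (-25*(-1/47) + 59*(-1/74)) = 6 - (25/47 - 59/74) = 6 - 1*(-923/3478) = 6 + 923/3478 = 21791/3478 ≈ 6.2654)
t = -7879/3478 (t = 4 - 1*21791/3478 = 4 - 21791/3478 = -7879/3478 ≈ -2.2654)
t² = (-7879/3478)² = 62078641/12096484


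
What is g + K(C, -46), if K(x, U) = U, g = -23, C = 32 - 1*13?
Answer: -69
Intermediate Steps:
C = 19 (C = 32 - 13 = 19)
g + K(C, -46) = -23 - 46 = -69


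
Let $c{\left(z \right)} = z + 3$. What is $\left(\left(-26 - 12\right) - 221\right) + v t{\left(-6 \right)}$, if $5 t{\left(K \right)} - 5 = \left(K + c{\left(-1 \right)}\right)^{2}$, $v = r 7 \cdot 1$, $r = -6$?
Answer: $- \frac{2177}{5} \approx -435.4$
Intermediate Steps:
$v = -42$ ($v = \left(-6\right) 7 \cdot 1 = \left(-42\right) 1 = -42$)
$c{\left(z \right)} = 3 + z$
$t{\left(K \right)} = 1 + \frac{\left(2 + K\right)^{2}}{5}$ ($t{\left(K \right)} = 1 + \frac{\left(K + \left(3 - 1\right)\right)^{2}}{5} = 1 + \frac{\left(K + 2\right)^{2}}{5} = 1 + \frac{\left(2 + K\right)^{2}}{5}$)
$\left(\left(-26 - 12\right) - 221\right) + v t{\left(-6 \right)} = \left(\left(-26 - 12\right) - 221\right) - 42 \left(1 + \frac{\left(2 - 6\right)^{2}}{5}\right) = \left(\left(-26 - 12\right) - 221\right) - 42 \left(1 + \frac{\left(-4\right)^{2}}{5}\right) = \left(-38 - 221\right) - 42 \left(1 + \frac{1}{5} \cdot 16\right) = -259 - 42 \left(1 + \frac{16}{5}\right) = -259 - \frac{882}{5} = - \frac{2177}{5}$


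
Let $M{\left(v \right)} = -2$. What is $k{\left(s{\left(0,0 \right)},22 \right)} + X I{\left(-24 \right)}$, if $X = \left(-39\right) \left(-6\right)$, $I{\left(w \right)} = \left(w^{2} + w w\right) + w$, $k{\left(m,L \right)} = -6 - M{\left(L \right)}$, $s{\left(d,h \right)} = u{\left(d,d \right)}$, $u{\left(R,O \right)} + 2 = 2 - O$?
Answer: $263948$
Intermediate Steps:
$u{\left(R,O \right)} = - O$ ($u{\left(R,O \right)} = -2 - \left(-2 + O\right) = - O$)
$s{\left(d,h \right)} = - d$
$k{\left(m,L \right)} = -4$ ($k{\left(m,L \right)} = -6 - -2 = -6 + 2 = -4$)
$I{\left(w \right)} = w + 2 w^{2}$ ($I{\left(w \right)} = \left(w^{2} + w^{2}\right) + w = 2 w^{2} + w = w + 2 w^{2}$)
$X = 234$
$k{\left(s{\left(0,0 \right)},22 \right)} + X I{\left(-24 \right)} = -4 + 234 \left(- 24 \left(1 + 2 \left(-24\right)\right)\right) = -4 + 234 \left(- 24 \left(1 - 48\right)\right) = -4 + 234 \left(\left(-24\right) \left(-47\right)\right) = -4 + 234 \cdot 1128 = -4 + 263952 = 263948$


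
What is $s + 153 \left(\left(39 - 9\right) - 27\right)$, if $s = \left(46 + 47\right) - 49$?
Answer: $503$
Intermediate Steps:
$s = 44$ ($s = 93 - 49 = 44$)
$s + 153 \left(\left(39 - 9\right) - 27\right) = 44 + 153 \left(\left(39 - 9\right) - 27\right) = 44 + 153 \left(30 - 27\right) = 44 + 153 \cdot 3 = 44 + 459 = 503$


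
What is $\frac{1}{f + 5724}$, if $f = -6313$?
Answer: $- \frac{1}{589} \approx -0.0016978$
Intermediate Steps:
$\frac{1}{f + 5724} = \frac{1}{-6313 + 5724} = \frac{1}{-589} = - \frac{1}{589}$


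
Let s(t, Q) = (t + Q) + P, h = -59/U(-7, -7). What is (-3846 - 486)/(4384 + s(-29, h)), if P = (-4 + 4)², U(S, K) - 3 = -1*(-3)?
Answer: -25992/26071 ≈ -0.99697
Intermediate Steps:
U(S, K) = 6 (U(S, K) = 3 - 1*(-3) = 3 + 3 = 6)
P = 0 (P = 0² = 0)
h = -59/6 ≈ -9.8333
s(t, Q) = Q + t (s(t, Q) = (t + Q) + 0 = (Q + t) + 0 = Q + t)
(-3846 - 486)/(4384 + s(-29, h)) = (-3846 - 486)/(4384 + (-59/6 - 29)) = -4332/(4384 - 233/6) = -4332/26071/6 = -4332*6/26071 = -25992/26071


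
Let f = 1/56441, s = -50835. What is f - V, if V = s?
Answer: 2869178236/56441 ≈ 50835.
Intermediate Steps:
V = -50835
f = 1/56441 ≈ 1.7718e-5
f - V = 1/56441 - 1*(-50835) = 1/56441 + 50835 = 2869178236/56441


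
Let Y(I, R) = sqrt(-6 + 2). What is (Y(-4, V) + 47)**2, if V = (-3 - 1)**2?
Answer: 2205 + 188*I ≈ 2205.0 + 188.0*I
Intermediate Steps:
V = 16 (V = (-4)**2 = 16)
Y(I, R) = 2*I (Y(I, R) = sqrt(-4) = 2*I)
(Y(-4, V) + 47)**2 = (2*I + 47)**2 = (47 + 2*I)**2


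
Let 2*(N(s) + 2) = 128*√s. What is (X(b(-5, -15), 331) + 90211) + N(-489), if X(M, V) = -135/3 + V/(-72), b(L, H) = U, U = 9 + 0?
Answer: 6491477/72 + 64*I*√489 ≈ 90159.0 + 1415.3*I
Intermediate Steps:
U = 9
b(L, H) = 9
N(s) = -2 + 64*√s (N(s) = -2 + (128*√s)/2 = -2 + 64*√s)
X(M, V) = -45 - V/72 (X(M, V) = -135*⅓ + V*(-1/72) = -45 - V/72)
(X(b(-5, -15), 331) + 90211) + N(-489) = ((-45 - 1/72*331) + 90211) + (-2 + 64*√(-489)) = ((-45 - 331/72) + 90211) + (-2 + 64*(I*√489)) = (-3571/72 + 90211) + (-2 + 64*I*√489) = 6491621/72 + (-2 + 64*I*√489) = 6491477/72 + 64*I*√489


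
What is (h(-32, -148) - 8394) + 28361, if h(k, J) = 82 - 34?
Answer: 20015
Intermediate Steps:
h(k, J) = 48
(h(-32, -148) - 8394) + 28361 = (48 - 8394) + 28361 = -8346 + 28361 = 20015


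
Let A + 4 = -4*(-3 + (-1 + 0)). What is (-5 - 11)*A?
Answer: -192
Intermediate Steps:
A = 12 (A = -4 - 4*(-3 + (-1 + 0)) = -4 - 4*(-3 - 1) = -4 - 4*(-4) = -4 + 16 = 12)
(-5 - 11)*A = (-5 - 11)*12 = -16*12 = -192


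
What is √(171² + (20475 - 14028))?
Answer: 2*√8922 ≈ 188.91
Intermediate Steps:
√(171² + (20475 - 14028)) = √(29241 + 6447) = √35688 = 2*√8922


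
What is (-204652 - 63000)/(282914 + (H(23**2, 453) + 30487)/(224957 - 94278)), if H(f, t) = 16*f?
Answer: -34976495708/36970957557 ≈ -0.94605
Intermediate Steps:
(-204652 - 63000)/(282914 + (H(23**2, 453) + 30487)/(224957 - 94278)) = (-204652 - 63000)/(282914 + (16*23**2 + 30487)/(224957 - 94278)) = -267652/(282914 + (16*529 + 30487)/130679) = -267652/(282914 + (8464 + 30487)*(1/130679)) = -267652/(282914 + 38951*(1/130679)) = -267652/(282914 + 38951/130679) = -267652/36970957557/130679 = -267652*130679/36970957557 = -34976495708/36970957557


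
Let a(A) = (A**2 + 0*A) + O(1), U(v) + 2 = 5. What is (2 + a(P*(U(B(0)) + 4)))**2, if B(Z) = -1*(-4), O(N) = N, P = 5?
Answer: 1507984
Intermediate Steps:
B(Z) = 4
U(v) = 3 (U(v) = -2 + 5 = 3)
a(A) = 1 + A**2 (a(A) = (A**2 + 0*A) + 1 = (A**2 + 0) + 1 = A**2 + 1 = 1 + A**2)
(2 + a(P*(U(B(0)) + 4)))**2 = (2 + (1 + (5*(3 + 4))**2))**2 = (2 + (1 + (5*7)**2))**2 = (2 + (1 + 35**2))**2 = (2 + (1 + 1225))**2 = (2 + 1226)**2 = 1228**2 = 1507984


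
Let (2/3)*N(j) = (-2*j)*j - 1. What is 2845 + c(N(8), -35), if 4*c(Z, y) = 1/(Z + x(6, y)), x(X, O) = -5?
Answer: 2258929/794 ≈ 2845.0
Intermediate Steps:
N(j) = -3/2 - 3*j² (N(j) = 3*((-2*j)*j - 1)/2 = 3*(-2*j² - 1)/2 = 3*(-1 - 2*j²)/2 = -3/2 - 3*j²)
c(Z, y) = 1/(4*(-5 + Z)) (c(Z, y) = 1/(4*(Z - 5)) = 1/(4*(-5 + Z)))
2845 + c(N(8), -35) = 2845 + 1/(4*(-5 + (-3/2 - 3*8²))) = 2845 + 1/(4*(-5 + (-3/2 - 3*64))) = 2845 + 1/(4*(-5 + (-3/2 - 192))) = 2845 + 1/(4*(-5 - 387/2)) = 2845 + 1/(4*(-397/2)) = 2845 + (¼)*(-2/397) = 2845 - 1/794 = 2258929/794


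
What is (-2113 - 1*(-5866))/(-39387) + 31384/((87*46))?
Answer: 203517017/26271129 ≈ 7.7468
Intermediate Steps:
(-2113 - 1*(-5866))/(-39387) + 31384/((87*46)) = (-2113 + 5866)*(-1/39387) + 31384/4002 = 3753*(-1/39387) + 31384*(1/4002) = -1251/13129 + 15692/2001 = 203517017/26271129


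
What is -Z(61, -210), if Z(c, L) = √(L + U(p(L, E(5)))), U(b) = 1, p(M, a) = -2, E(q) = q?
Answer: -I*√209 ≈ -14.457*I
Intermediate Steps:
Z(c, L) = √(1 + L) (Z(c, L) = √(L + 1) = √(1 + L))
-Z(61, -210) = -√(1 - 210) = -√(-209) = -I*√209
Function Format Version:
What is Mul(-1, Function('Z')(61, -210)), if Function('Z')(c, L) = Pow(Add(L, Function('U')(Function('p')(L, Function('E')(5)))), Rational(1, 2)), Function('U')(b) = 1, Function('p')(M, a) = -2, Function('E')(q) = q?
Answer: Mul(-1, I, Pow(209, Rational(1, 2))) ≈ Mul(-14.457, I)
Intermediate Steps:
Function('Z')(c, L) = Pow(Add(1, L), Rational(1, 2)) (Function('Z')(c, L) = Pow(Add(L, 1), Rational(1, 2)) = Pow(Add(1, L), Rational(1, 2)))
Mul(-1, Function('Z')(61, -210)) = Mul(-1, Pow(Add(1, -210), Rational(1, 2))) = Mul(-1, Pow(-209, Rational(1, 2))) = Mul(-1, Mul(I, Pow(209, Rational(1, 2)))) = Mul(-1, I, Pow(209, Rational(1, 2)))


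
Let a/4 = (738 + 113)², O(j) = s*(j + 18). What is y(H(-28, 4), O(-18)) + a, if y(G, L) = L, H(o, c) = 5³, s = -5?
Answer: 2896804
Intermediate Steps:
H(o, c) = 125
O(j) = -90 - 5*j (O(j) = -5*(j + 18) = -5*(18 + j) = -90 - 5*j)
a = 2896804 (a = 4*(738 + 113)² = 4*851² = 4*724201 = 2896804)
y(H(-28, 4), O(-18)) + a = (-90 - 5*(-18)) + 2896804 = (-90 + 90) + 2896804 = 0 + 2896804 = 2896804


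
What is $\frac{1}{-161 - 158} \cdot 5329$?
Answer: $- \frac{5329}{319} \approx -16.705$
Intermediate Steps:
$\frac{1}{-161 - 158} \cdot 5329 = \frac{1}{-319} \cdot 5329 = \left(- \frac{1}{319}\right) 5329 = - \frac{5329}{319}$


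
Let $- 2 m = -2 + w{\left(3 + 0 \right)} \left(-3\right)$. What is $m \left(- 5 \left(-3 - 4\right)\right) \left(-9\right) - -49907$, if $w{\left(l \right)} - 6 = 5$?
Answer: $\frac{88789}{2} \approx 44395.0$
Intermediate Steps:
$w{\left(l \right)} = 11$ ($w{\left(l \right)} = 6 + 5 = 11$)
$m = \frac{35}{2}$ ($m = - \frac{-2 + 11 \left(-3\right)}{2} = - \frac{-2 - 33}{2} = \left(- \frac{1}{2}\right) \left(-35\right) = \frac{35}{2} \approx 17.5$)
$m \left(- 5 \left(-3 - 4\right)\right) \left(-9\right) - -49907 = \frac{35 \left(- 5 \left(-3 - 4\right)\right)}{2} \left(-9\right) - -49907 = \frac{35 \left(\left(-5\right) \left(-7\right)\right)}{2} \left(-9\right) + 49907 = \frac{35}{2} \cdot 35 \left(-9\right) + 49907 = \frac{1225}{2} \left(-9\right) + 49907 = - \frac{11025}{2} + 49907 = \frac{88789}{2}$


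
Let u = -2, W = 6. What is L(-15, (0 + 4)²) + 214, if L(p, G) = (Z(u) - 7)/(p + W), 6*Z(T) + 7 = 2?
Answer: 11603/54 ≈ 214.87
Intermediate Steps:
Z(T) = -⅚ (Z(T) = -7/6 + (⅙)*2 = -7/6 + ⅓ = -⅚)
L(p, G) = -47/(6*(6 + p)) (L(p, G) = (-⅚ - 7)/(p + 6) = -47/(6*(6 + p)))
L(-15, (0 + 4)²) + 214 = -47/(36 + 6*(-15)) + 214 = -47/(36 - 90) + 214 = -47/(-54) + 214 = -47*(-1/54) + 214 = 47/54 + 214 = 11603/54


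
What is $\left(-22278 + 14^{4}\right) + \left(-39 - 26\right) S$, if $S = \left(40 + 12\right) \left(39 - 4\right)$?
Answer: $-102162$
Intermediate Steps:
$S = 1820$ ($S = 52 \cdot 35 = 1820$)
$\left(-22278 + 14^{4}\right) + \left(-39 - 26\right) S = \left(-22278 + 14^{4}\right) + \left(-39 - 26\right) 1820 = \left(-22278 + 38416\right) - 118300 = 16138 - 118300 = -102162$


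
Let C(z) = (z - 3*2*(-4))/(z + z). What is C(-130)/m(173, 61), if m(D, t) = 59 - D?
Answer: -53/14820 ≈ -0.0035762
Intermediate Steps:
C(z) = (24 + z)/(2*z) (C(z) = (z - 6*(-4))/((2*z)) = (z + 24)*(1/(2*z)) = (24 + z)*(1/(2*z)) = (24 + z)/(2*z))
C(-130)/m(173, 61) = ((½)*(24 - 130)/(-130))/(59 - 1*173) = ((½)*(-1/130)*(-106))/(59 - 173) = (53/130)/(-114) = (53/130)*(-1/114) = -53/14820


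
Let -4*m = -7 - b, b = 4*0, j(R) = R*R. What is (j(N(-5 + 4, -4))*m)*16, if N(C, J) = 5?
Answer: 700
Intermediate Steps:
j(R) = R²
b = 0
m = 7/4 (m = -(-7 - 1*0)/4 = -(-7 + 0)/4 = -¼*(-7) = 7/4 ≈ 1.7500)
(j(N(-5 + 4, -4))*m)*16 = (5²*(7/4))*16 = (25*(7/4))*16 = (175/4)*16 = 700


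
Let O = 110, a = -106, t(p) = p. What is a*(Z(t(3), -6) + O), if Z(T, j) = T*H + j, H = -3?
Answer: -10070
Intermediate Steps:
Z(T, j) = j - 3*T (Z(T, j) = T*(-3) + j = -3*T + j = j - 3*T)
a*(Z(t(3), -6) + O) = -106*((-6 - 3*3) + 110) = -106*((-6 - 9) + 110) = -106*(-15 + 110) = -106*95 = -10070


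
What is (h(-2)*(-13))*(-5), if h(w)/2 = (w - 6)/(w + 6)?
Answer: -260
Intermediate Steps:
h(w) = 2*(-6 + w)/(6 + w) (h(w) = 2*((w - 6)/(w + 6)) = 2*((-6 + w)/(6 + w)) = 2*(-6 + w)/(6 + w))
(h(-2)*(-13))*(-5) = ((2*(-6 - 2)/(6 - 2))*(-13))*(-5) = ((2*(-8)/4)*(-13))*(-5) = ((2*(1/4)*(-8))*(-13))*(-5) = -4*(-13)*(-5) = 52*(-5) = -260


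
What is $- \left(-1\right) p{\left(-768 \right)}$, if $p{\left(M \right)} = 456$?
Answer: $456$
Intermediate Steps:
$- \left(-1\right) p{\left(-768 \right)} = - \left(-1\right) 456 = \left(-1\right) \left(-456\right) = 456$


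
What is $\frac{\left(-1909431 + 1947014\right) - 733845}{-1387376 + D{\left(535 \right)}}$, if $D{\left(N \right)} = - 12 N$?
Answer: $\frac{348131}{696898} \approx 0.49954$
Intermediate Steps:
$\frac{\left(-1909431 + 1947014\right) - 733845}{-1387376 + D{\left(535 \right)}} = \frac{\left(-1909431 + 1947014\right) - 733845}{-1387376 - 6420} = \frac{37583 - 733845}{-1387376 - 6420} = - \frac{696262}{-1393796} = \left(-696262\right) \left(- \frac{1}{1393796}\right) = \frac{348131}{696898}$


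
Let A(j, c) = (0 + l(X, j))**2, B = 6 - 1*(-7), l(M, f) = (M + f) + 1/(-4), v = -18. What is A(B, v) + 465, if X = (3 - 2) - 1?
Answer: 10041/16 ≈ 627.56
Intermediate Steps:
X = 0 (X = 1 - 1 = 0)
l(M, f) = -1/4 + M + f (l(M, f) = (M + f) - 1/4 = -1/4 + M + f)
B = 13 (B = 6 + 7 = 13)
A(j, c) = (-1/4 + j)**2 (A(j, c) = (0 + (-1/4 + 0 + j))**2 = (0 + (-1/4 + j))**2 = (-1/4 + j)**2)
A(B, v) + 465 = (-1 + 4*13)**2/16 + 465 = (-1 + 52)**2/16 + 465 = (1/16)*51**2 + 465 = (1/16)*2601 + 465 = 2601/16 + 465 = 10041/16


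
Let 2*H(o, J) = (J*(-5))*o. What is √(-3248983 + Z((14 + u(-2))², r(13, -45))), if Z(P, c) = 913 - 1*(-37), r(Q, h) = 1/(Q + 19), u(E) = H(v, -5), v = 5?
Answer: I*√3248033 ≈ 1802.2*I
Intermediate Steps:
H(o, J) = -5*J*o/2 (H(o, J) = ((J*(-5))*o)/2 = ((-5*J)*o)/2 = (-5*J*o)/2 = -5*J*o/2)
u(E) = 125/2 (u(E) = -5/2*(-5)*5 = 125/2)
r(Q, h) = 1/(19 + Q)
Z(P, c) = 950 (Z(P, c) = 913 + 37 = 950)
√(-3248983 + Z((14 + u(-2))², r(13, -45))) = √(-3248983 + 950) = √(-3248033) = I*√3248033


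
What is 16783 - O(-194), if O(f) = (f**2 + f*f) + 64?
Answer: -58553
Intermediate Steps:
O(f) = 64 + 2*f**2 (O(f) = (f**2 + f**2) + 64 = 2*f**2 + 64 = 64 + 2*f**2)
16783 - O(-194) = 16783 - (64 + 2*(-194)**2) = 16783 - (64 + 2*37636) = 16783 - (64 + 75272) = 16783 - 1*75336 = 16783 - 75336 = -58553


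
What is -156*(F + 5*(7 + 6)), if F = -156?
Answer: 14196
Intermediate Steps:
-156*(F + 5*(7 + 6)) = -156*(-156 + 5*(7 + 6)) = -156*(-156 + 5*13) = -156*(-156 + 65) = -156*(-91) = 14196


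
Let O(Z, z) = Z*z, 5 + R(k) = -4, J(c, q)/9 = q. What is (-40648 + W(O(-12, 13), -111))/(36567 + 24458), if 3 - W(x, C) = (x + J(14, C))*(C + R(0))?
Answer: -35849/12205 ≈ -2.9372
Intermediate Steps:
J(c, q) = 9*q
R(k) = -9 (R(k) = -5 - 4 = -9)
W(x, C) = 3 - (-9 + C)*(x + 9*C) (W(x, C) = 3 - (x + 9*C)*(C - 9) = 3 - (x + 9*C)*(-9 + C) = 3 - (-9 + C)*(x + 9*C))
(-40648 + W(O(-12, 13), -111))/(36567 + 24458) = (-40648 + (3 - 9*(-111)**2 + 9*(-12*13) + 81*(-111) - 1*(-111)*(-12*13)))/(36567 + 24458) = (-40648 + (3 - 9*12321 + 9*(-156) - 8991 - 1*(-111)*(-156)))/61025 = (-40648 + (3 - 110889 - 1404 - 8991 - 17316))*(1/61025) = (-40648 - 138597)*(1/61025) = -179245*1/61025 = -35849/12205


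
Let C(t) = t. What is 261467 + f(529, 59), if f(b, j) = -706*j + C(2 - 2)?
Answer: 219813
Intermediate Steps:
f(b, j) = -706*j (f(b, j) = -706*j + (2 - 2) = -706*j + 0 = -706*j)
261467 + f(529, 59) = 261467 - 706*59 = 261467 - 41654 = 219813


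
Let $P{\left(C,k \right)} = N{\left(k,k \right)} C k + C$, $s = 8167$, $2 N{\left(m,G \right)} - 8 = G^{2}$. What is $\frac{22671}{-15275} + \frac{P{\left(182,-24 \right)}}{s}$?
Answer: $- \frac{19664964407}{124750925} \approx -157.63$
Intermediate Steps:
$N{\left(m,G \right)} = 4 + \frac{G^{2}}{2}$
$P{\left(C,k \right)} = C + C k \left(4 + \frac{k^{2}}{2}\right)$ ($P{\left(C,k \right)} = \left(4 + \frac{k^{2}}{2}\right) C k + C = C \left(4 + \frac{k^{2}}{2}\right) k + C = C k \left(4 + \frac{k^{2}}{2}\right) + C = C + C k \left(4 + \frac{k^{2}}{2}\right)$)
$\frac{22671}{-15275} + \frac{P{\left(182,-24 \right)}}{s} = \frac{22671}{-15275} + \frac{\frac{1}{2} \cdot 182 \left(2 - 24 \left(8 + \left(-24\right)^{2}\right)\right)}{8167} = 22671 \left(- \frac{1}{15275}\right) + \frac{1}{2} \cdot 182 \left(2 - 24 \left(8 + 576\right)\right) \frac{1}{8167} = - \frac{22671}{15275} + \frac{1}{2} \cdot 182 \left(2 - 14016\right) \frac{1}{8167} = - \frac{22671}{15275} + \frac{1}{2} \cdot 182 \left(-14014\right) \frac{1}{8167} = - \frac{22671}{15275} - \frac{1275274}{8167} = - \frac{19664964407}{124750925}$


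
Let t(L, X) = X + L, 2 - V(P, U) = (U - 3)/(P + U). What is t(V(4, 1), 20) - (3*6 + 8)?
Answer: -18/5 ≈ -3.6000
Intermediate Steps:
V(P, U) = 2 - (-3 + U)/(P + U) (V(P, U) = 2 - (U - 3)/(P + U) = 2 - (-3 + U)/(P + U))
t(L, X) = L + X
t(V(4, 1), 20) - (3*6 + 8) = ((3 + 1 + 2*4)/(4 + 1) + 20) - (3*6 + 8) = ((3 + 1 + 8)/5 + 20) - (18 + 8) = ((⅕)*12 + 20) - 1*26 = (12/5 + 20) - 26 = 112/5 - 26 = -18/5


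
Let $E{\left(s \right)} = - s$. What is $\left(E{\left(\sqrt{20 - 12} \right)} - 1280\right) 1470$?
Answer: $-1881600 - 2940 \sqrt{2} \approx -1.8858 \cdot 10^{6}$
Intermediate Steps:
$\left(E{\left(\sqrt{20 - 12} \right)} - 1280\right) 1470 = \left(- \sqrt{20 - 12} - 1280\right) 1470 = \left(- \sqrt{8} - 1280\right) 1470 = \left(- 2 \sqrt{2} - 1280\right) 1470 = \left(-1280 - 2 \sqrt{2}\right) 1470 = -1881600 - 2940 \sqrt{2}$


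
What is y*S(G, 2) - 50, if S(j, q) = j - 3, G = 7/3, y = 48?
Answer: -82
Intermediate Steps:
G = 7/3 (G = 7*(⅓) = 7/3 ≈ 2.3333)
S(j, q) = -3 + j
y*S(G, 2) - 50 = 48*(-3 + 7/3) - 50 = 48*(-⅔) - 50 = -32 - 50 = -82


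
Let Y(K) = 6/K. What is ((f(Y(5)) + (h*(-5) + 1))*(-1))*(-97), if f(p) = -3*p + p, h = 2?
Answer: -5529/5 ≈ -1105.8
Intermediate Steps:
f(p) = -2*p
((f(Y(5)) + (h*(-5) + 1))*(-1))*(-97) = ((-12/5 + (2*(-5) + 1))*(-1))*(-97) = ((-12/5 + (-10 + 1))*(-1))*(-97) = ((-2*6/5 - 9)*(-1))*(-97) = ((-12/5 - 9)*(-1))*(-97) = -57/5*(-1)*(-97) = (57/5)*(-97) = -5529/5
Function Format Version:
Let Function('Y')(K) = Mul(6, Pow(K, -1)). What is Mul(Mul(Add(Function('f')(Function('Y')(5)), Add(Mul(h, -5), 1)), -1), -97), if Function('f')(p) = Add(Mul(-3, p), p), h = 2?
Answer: Rational(-5529, 5) ≈ -1105.8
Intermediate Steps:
Function('f')(p) = Mul(-2, p)
Mul(Mul(Add(Function('f')(Function('Y')(5)), Add(Mul(h, -5), 1)), -1), -97) = Mul(Mul(Add(Mul(-2, Mul(6, Pow(5, -1))), Add(Mul(2, -5), 1)), -1), -97) = Mul(Mul(Add(Mul(-2, Mul(6, Rational(1, 5))), Add(-10, 1)), -1), -97) = Mul(Mul(Add(Mul(-2, Rational(6, 5)), -9), -1), -97) = Mul(Mul(Add(Rational(-12, 5), -9), -1), -97) = Mul(Mul(Rational(-57, 5), -1), -97) = Mul(Rational(57, 5), -97) = Rational(-5529, 5)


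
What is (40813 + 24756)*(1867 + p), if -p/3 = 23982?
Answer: -4595009951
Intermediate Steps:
p = -71946 (p = -3*23982 = -71946)
(40813 + 24756)*(1867 + p) = (40813 + 24756)*(1867 - 71946) = 65569*(-70079) = -4595009951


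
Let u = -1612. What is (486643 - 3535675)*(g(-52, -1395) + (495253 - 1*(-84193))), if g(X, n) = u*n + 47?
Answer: -8623372920456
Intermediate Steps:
g(X, n) = 47 - 1612*n (g(X, n) = -1612*n + 47 = 47 - 1612*n)
(486643 - 3535675)*(g(-52, -1395) + (495253 - 1*(-84193))) = (486643 - 3535675)*((47 - 1612*(-1395)) + (495253 - 1*(-84193))) = -3049032*((47 + 2248740) + (495253 + 84193)) = -3049032*(2248787 + 579446) = -3049032*2828233 = -8623372920456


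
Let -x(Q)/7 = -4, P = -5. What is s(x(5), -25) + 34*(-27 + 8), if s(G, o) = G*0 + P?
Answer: -651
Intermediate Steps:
x(Q) = 28 (x(Q) = -7*(-4) = 28)
s(G, o) = -5 (s(G, o) = G*0 - 5 = 0 - 5 = -5)
s(x(5), -25) + 34*(-27 + 8) = -5 + 34*(-27 + 8) = -5 + 34*(-19) = -5 - 646 = -651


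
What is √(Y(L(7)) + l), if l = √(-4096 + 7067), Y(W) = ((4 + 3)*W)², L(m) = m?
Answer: √(2401 + √2971) ≈ 49.553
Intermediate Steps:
Y(W) = 49*W² (Y(W) = (7*W)² = 49*W²)
l = √2971 ≈ 54.507
√(Y(L(7)) + l) = √(49*7² + √2971) = √(49*49 + √2971) = √(2401 + √2971)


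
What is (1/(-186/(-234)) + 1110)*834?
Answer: 28730466/31 ≈ 9.2679e+5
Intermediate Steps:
(1/(-186/(-234)) + 1110)*834 = (1/(-186*(-1/234)) + 1110)*834 = (1/(31/39) + 1110)*834 = (39/31 + 1110)*834 = (34449/31)*834 = 28730466/31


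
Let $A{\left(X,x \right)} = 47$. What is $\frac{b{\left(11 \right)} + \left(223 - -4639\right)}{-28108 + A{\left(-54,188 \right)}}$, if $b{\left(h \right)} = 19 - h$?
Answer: $- \frac{4870}{28061} \approx -0.17355$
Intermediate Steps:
$\frac{b{\left(11 \right)} + \left(223 - -4639\right)}{-28108 + A{\left(-54,188 \right)}} = \frac{\left(19 - 11\right) + \left(223 - -4639\right)}{-28108 + 47} = \frac{\left(19 - 11\right) + \left(223 + 4639\right)}{-28061} = \left(8 + 4862\right) \left(- \frac{1}{28061}\right) = 4870 \left(- \frac{1}{28061}\right) = - \frac{4870}{28061}$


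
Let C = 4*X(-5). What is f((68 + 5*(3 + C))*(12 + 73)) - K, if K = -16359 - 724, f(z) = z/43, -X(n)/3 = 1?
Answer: 736524/43 ≈ 17128.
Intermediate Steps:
X(n) = -3 (X(n) = -3*1 = -3)
C = -12 (C = 4*(-3) = -12)
f(z) = z/43 (f(z) = z*(1/43) = z/43)
K = -17083
f((68 + 5*(3 + C))*(12 + 73)) - K = ((68 + 5*(3 - 12))*(12 + 73))/43 - 1*(-17083) = ((68 + 5*(-9))*85)/43 + 17083 = ((68 - 45)*85)/43 + 17083 = (23*85)/43 + 17083 = (1/43)*1955 + 17083 = 1955/43 + 17083 = 736524/43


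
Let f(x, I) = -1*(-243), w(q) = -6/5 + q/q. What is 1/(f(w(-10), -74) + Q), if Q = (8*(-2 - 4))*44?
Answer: -1/1869 ≈ -0.00053505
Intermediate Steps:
w(q) = -1/5 (w(q) = -6*1/5 + 1 = -6/5 + 1 = -1/5)
f(x, I) = 243
Q = -2112 (Q = (8*(-6))*44 = -48*44 = -2112)
1/(f(w(-10), -74) + Q) = 1/(243 - 2112) = 1/(-1869) = -1/1869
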